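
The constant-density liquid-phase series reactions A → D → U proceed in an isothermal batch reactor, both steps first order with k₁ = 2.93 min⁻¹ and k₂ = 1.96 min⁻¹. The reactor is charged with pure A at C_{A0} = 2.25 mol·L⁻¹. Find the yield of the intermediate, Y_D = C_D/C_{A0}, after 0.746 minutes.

0.360

The intermediate concentration in a first-order A→B→C sequence is C_D = k₁C_{A0}(e^(−k₁t) − e^(−k₂t))/(k₂−k₁).
e^(−k₁t) = e^(−2.93×0.746) = e^(−2.186) = 0.1124; e^(−k₂t) = e^(−1.462) = 0.2317.
C_D = 2.93×2.25/(1.96−2.93) × (0.1124−0.2317) = (-6.796)×(-0.1193) = 0.8111 mol·L⁻¹.
Y_D = C_D/C_{A0} = 0.8111/2.25 = 0.360.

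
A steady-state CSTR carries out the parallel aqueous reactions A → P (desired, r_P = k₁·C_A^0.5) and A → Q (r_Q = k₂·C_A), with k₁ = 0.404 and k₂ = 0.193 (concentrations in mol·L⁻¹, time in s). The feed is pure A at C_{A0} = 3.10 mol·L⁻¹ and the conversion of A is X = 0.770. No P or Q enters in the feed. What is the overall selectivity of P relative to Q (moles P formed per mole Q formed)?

Exit C_A = C_{A0}(1−X) = 3.10×0.230 = 0.7130 mol·L⁻¹.
A CSTR operates uniformly at the exit composition, giving r_P = 0.3411 and r_Q = 0.1376 (each k·C_A^n at C_A = 0.7130).
Overall selectivity = C_P/C_Q = r_Pτ/(r_Qτ) = r_P/r_Q = 2.48.

2.48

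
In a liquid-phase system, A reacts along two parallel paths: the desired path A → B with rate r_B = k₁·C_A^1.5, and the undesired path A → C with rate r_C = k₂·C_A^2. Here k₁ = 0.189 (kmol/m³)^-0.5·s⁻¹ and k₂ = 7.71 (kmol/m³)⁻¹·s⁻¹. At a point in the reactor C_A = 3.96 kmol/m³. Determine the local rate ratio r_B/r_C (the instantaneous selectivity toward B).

0.0123

S_{B/C} = r_B/r_C = (k₁·C_A^1.5)/(k₂·C_A^2) = (k₁/k₂)·C_A^-0.5.
= (0.189×3.960^1.5) / (7.71×3.960^2) = 1.489/120.9 = 0.0123.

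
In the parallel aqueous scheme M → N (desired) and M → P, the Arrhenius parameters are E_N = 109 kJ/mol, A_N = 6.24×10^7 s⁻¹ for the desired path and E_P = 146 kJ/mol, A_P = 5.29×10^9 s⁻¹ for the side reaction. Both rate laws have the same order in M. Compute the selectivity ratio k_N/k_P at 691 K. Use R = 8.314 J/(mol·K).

7.39

k_N/k_P = (A_N/A_P)·exp[−(E_N−E_P)/(RT)] = (A_N/A_P)·exp[(E_P−E_N)/(RT)].
(E_P−E_N)/(RT) = (146−109)×10³/(8.314×691) = 37000/5745 = 6.440.
k_N/k_P = (6.24×10^7/5.29×10^9)·exp(6.440) = 0.01180 × 626.7 = 7.39.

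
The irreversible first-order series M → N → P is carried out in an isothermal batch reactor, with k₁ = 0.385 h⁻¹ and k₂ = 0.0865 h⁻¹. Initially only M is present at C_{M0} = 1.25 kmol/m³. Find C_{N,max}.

At the optimum, C_{N,max}/C_{M0} = (k₁/k₂)^[k₂/(k₂−k₁)].
= (0.385/0.0865)^(0.0865/(0.0865−0.385)) = (4.451)^(-0.2898) = 0.6488.
C_{N,max} = 0.6488×1.25 = 0.811 kmol/m³.

0.811 kmol/m³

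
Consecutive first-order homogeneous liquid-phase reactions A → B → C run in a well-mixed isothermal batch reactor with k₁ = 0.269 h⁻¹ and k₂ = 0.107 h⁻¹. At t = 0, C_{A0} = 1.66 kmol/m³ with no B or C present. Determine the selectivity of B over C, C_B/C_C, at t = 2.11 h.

The intermediate concentration in a first-order A→B→C sequence is C_B = k₁C_{A0}(e^(−k₁t) − e^(−k₂t))/(k₂−k₁).
e^(−k₁t) = e^(−0.269×2.11) = e^(−0.5676) = 0.5669; e^(−k₂t) = e^(−0.2258) = 0.7979.
C_B = 0.269×1.66/(0.107−0.269) × (0.5669−0.7979) = (-2.756)×(-0.2310) = 0.6368 kmol/m³.
C_A = C_{A0}e^(−k₁t) = 0.9410 kmol/m³, so C_C = C_{A0}−C_A−C_B = 0.08220 kmol/m³; C_B/C_C = 7.75.

7.75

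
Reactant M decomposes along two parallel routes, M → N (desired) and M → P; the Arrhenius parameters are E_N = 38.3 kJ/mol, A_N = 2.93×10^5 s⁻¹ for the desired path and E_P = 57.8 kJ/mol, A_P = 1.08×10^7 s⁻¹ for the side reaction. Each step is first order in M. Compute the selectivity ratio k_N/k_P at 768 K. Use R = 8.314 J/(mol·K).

0.575

k_N/k_P = (A_N/A_P)·exp[−(E_N−E_P)/(RT)] = (A_N/A_P)·exp[(E_P−E_N)/(RT)].
(E_P−E_N)/(RT) = (57.8−38.3)×10³/(8.314×768) = 19500/6385 = 3.054.
k_N/k_P = (2.93×10^5/1.08×10^7)·exp(3.054) = 0.02713 × 21.20 = 0.575.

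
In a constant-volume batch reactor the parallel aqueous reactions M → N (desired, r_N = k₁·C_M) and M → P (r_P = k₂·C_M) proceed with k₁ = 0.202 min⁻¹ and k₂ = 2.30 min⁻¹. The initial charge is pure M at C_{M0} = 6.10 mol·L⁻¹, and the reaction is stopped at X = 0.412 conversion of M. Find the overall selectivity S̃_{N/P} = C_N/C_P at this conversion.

C_M = C_{M0}(1−X) = 3.587 mol·L⁻¹.
Both paths are first order in M, so the instantaneous fraction to N is constant: dC_N/d(−C_M) = k₁/(k₁+k₂) = 0.08074.
C_N = 0.08074·(C_{M0}−C_M) = 0.08074×2.513 = 0.203 mol·L⁻¹.
C_P = (C_{M0}−C_M)−C_N = 2.310 mol·L⁻¹; S̃_{N/P} = 0.2029/2.310 = 0.0878.

0.0878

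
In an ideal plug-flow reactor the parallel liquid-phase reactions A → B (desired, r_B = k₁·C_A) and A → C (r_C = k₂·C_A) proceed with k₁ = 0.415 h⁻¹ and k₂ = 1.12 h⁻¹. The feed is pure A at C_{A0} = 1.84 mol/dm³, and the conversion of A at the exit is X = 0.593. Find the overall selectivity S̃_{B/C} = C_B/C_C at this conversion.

0.371

C_A = C_{A0}(1−X) = 0.7489 mol/dm³.
Both paths are first order in A, so the instantaneous fraction to B is constant: dC_B/d(−C_A) = k₁/(k₁+k₂) = 0.2704.
C_B = 0.2704·(C_{A0}−C_A) = 0.2704×1.091 = 0.295 mol/dm³.
C_C = (C_{A0}−C_A)−C_B = 0.7961 mol/dm³; S̃_{B/C} = 0.2950/0.7961 = 0.371.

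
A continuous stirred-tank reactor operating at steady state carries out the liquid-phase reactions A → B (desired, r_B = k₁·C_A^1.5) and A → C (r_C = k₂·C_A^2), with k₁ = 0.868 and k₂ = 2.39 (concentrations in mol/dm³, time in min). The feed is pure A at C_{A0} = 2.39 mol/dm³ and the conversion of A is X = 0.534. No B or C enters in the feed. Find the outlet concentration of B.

0.327 mol/dm³

Exit C_A = C_{A0}(1−X) = 2.39×0.466 = 1.114 mol/dm³.
Rates in a CSTR are evaluated at the outlet concentration: r_B = 0.868×1.114^1.5 = 1.020, r_C = 2.39×1.114^2 = 2.965.
Fraction of consumed A going to B: r_B/(r_B+r_C) = 0.2560.
C_B = 0.2560·C_{A0}·X = 0.2560×2.39×0.534 = 0.327 mol/dm³.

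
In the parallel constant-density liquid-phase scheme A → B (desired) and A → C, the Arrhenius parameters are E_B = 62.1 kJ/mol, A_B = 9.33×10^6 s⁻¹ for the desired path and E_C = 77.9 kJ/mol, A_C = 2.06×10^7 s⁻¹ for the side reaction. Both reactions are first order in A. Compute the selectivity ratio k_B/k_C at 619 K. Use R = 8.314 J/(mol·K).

Since both paths have the same order in A, the concentration cancels and S_{B/C} = k_B/k_C = (A_B/A_C)·exp[(E_C−E_B)/(RT)].
(E_C−E_B)/(RT) = (77.9−62.1)×10³/(8.314×619) = 15800/5146 = 3.070.
k_B/k_C = (9.33×10^6/2.06×10^7)·exp(3.070) = 0.4529 × 21.54 = 9.76.
Since E_B < E_C, lowering the temperature improves selectivity toward B.

9.76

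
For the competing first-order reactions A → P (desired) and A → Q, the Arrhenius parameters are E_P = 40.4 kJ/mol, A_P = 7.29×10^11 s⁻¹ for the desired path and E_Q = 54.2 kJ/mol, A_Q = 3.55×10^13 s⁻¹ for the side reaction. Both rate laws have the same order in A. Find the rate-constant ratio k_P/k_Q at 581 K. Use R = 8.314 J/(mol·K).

0.357

k_P/k_Q = (A_P/A_Q)·exp[−(E_P−E_Q)/(RT)] = (A_P/A_Q)·exp[(E_Q−E_P)/(RT)].
(E_Q−E_P)/(RT) = (54.2−40.4)×10³/(8.314×581) = 13800/4830 = 2.857.
k_P/k_Q = (7.29×10^11/3.55×10^13)·exp(2.857) = 0.02054 × 17.41 = 0.357.
Since E_P < E_Q, lowering the temperature improves selectivity toward P.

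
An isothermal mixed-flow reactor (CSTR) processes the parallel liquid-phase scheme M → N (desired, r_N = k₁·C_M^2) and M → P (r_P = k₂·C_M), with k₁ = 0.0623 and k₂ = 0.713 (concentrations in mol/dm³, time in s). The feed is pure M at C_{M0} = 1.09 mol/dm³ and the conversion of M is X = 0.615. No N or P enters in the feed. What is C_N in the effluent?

0.0237 mol/dm³

Exit C_M = C_{M0}(1−X) = 1.09×0.385 = 0.4197 mol/dm³.
Rates in a CSTR are evaluated at the outlet concentration: r_N = 0.0623×0.4197^2 = 0.01097, r_P = 0.713×0.4197 = 0.2992.
Fraction of consumed M going to N: r_N/(r_N+r_P) = 0.03537.
C_N = 0.03537·C_{M0}·X = 0.03537×1.09×0.615 = 0.0237 mol/dm³.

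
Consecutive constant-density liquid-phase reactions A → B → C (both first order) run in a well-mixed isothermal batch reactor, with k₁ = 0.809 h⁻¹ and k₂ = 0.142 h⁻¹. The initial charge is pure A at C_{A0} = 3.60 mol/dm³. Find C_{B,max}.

2.49 mol/dm³

Evaluating C_B at t_opt = ln(k₂/k₁)/(k₂−k₁) gives C_{B,max}/C_{A0} = (k₁/k₂)^[k₂/(k₂−k₁)].
= (0.809/0.142)^(0.142/(0.142−0.809)) = (5.697)^(-0.2129) = 0.6904.
C_{B,max} = 0.6904×3.60 = 2.49 mol/dm³.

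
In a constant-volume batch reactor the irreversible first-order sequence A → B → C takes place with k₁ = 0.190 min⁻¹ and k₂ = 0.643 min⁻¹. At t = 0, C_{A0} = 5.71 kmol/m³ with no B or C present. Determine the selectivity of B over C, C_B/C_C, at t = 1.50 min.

1.68

The intermediate concentration in a first-order A→B→C sequence is C_B = k₁C_{A0}(e^(−k₁t) − e^(−k₂t))/(k₂−k₁).
e^(−k₁t) = e^(−0.190×1.50) = e^(−0.2850) = 0.7520; e^(−k₂t) = e^(−0.9645) = 0.3812.
C_B = 0.190×5.71/(0.643−0.190) × (0.7520−0.3812) = 2.395×0.3708 = 0.8881 kmol/m³.
C_A = C_{A0}e^(−k₁t) = 4.294 kmol/m³, so C_C = C_{A0}−C_A−C_B = 0.5279 kmol/m³; C_B/C_C = 1.68.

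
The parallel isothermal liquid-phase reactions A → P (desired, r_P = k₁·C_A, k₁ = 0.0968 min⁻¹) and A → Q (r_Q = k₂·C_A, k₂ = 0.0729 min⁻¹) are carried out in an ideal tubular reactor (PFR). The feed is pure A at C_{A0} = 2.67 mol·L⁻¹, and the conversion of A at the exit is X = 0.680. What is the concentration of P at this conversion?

C_A = C_{A0}(1−X) = 0.8544 mol·L⁻¹.
Both paths are first order in A, so the instantaneous fraction to P is constant: dC_P/d(−C_A) = k₁/(k₁+k₂) = 0.5704.
C_P = 0.5704·(C_{A0}−C_A) = 0.5704×1.816 = 1.04 mol·L⁻¹.

1.04 mol·L⁻¹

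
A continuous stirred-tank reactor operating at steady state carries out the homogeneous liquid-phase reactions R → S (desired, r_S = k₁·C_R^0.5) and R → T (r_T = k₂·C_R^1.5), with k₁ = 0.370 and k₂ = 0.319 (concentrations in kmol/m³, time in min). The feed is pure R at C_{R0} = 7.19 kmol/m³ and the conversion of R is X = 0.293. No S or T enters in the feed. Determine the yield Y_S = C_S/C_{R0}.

Exit C_R = C_{R0}(1−X) = 7.19×0.707 = 5.083 kmol/m³.
In a CSTR the entire volume is at exit conditions, so r_S = 0.370×5.083^0.5 = 0.8342 and r_T = 0.319×5.083^1.5 = 3.656.
Fraction of consumed R going to S: r_S/(r_S+r_T) = 0.1858.
C_S = 0.1858·C_{R0}·X = 0.1858×7.19×0.293 = 0.391 kmol/m³; Y_S = C_S/C_{R0} = 0.0544.

0.0544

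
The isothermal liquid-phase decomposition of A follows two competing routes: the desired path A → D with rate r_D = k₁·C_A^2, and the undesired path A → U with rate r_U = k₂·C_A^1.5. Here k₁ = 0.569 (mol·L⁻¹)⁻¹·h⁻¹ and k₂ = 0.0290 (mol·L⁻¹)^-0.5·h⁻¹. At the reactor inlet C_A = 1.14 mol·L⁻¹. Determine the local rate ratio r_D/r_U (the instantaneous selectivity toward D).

S_{D/U} = r_D/r_U = (k₁·C_A^2)/(k₂·C_A^1.5) = (k₁/k₂)·C_A^0.5.
= (0.569×1.140^2) / (0.0290×1.140^1.5) = 0.7395/0.03530 = 20.9.
Since the desired path is higher order in A, keeping C_A high (PFR or concentrated feed) favours D.

20.9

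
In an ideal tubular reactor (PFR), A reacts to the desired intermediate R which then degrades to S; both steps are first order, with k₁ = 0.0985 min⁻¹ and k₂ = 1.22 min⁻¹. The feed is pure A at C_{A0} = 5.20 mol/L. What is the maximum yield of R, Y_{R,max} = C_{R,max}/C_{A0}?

0.0647

For a first-order series the maximum intermediate yield is C_{R,max}/C_{A0} = (k₁/k₂)^[k₂/(k₂−k₁)].
= (0.0985/1.22)^(1.22/(1.22−0.0985)) = (0.08074)^(1.088) = 0.06473.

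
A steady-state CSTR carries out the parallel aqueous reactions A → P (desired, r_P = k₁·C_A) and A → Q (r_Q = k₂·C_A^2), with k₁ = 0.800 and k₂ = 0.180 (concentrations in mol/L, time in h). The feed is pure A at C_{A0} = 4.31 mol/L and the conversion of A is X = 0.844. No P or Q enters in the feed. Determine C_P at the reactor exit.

Exit C_A = C_{A0}(1−X) = 4.31×0.156 = 0.6724 mol/L.
A CSTR operates uniformly at the exit composition, giving r_P = 0.5379 and r_Q = 0.08137 (each k·C_A^n at C_A = 0.6724).
Fraction of consumed A going to P: r_P/(r_P+r_Q) = 0.8686.
C_P = 0.8686·C_{A0}·X = 0.8686×4.31×0.844 = 3.16 mol/L.

3.16 mol/L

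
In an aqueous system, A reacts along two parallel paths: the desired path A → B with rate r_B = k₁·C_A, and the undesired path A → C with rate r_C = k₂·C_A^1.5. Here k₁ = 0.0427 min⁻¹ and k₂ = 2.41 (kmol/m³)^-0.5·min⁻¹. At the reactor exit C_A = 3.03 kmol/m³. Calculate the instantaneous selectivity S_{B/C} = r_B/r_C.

S_{B/C} = r_B/r_C = (k₁·C_A)/(k₂·C_A^1.5) = (k₁/k₂)·C_A^-0.5.
= (0.0427×3.030) / (2.41×3.030^1.5) = 0.1294/12.71 = 0.0102.
The undesired path is higher order in A, so low C_A (CSTR or dilute feed) favours B.

0.0102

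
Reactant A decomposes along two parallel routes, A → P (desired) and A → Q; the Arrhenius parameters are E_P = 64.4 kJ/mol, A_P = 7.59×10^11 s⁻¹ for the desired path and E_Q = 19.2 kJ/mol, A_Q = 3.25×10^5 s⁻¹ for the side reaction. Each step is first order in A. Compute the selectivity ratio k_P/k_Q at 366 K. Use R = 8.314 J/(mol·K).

0.827

Since both paths have the same order in A, the concentration cancels and S_{P/Q} = k_P/k_Q = (A_P/A_Q)·exp[(E_Q−E_P)/(RT)].
(E_Q−E_P)/(RT) = (19.2−64.4)×10³/(8.314×366) = -45200/3043 = -14.85.
k_P/k_Q = (7.59×10^11/3.25×10^5)·exp(-14.85) = 2.335×10^6 × 3.539×10^-7 = 0.827.
Since E_P > E_Q, raising the temperature improves selectivity toward P.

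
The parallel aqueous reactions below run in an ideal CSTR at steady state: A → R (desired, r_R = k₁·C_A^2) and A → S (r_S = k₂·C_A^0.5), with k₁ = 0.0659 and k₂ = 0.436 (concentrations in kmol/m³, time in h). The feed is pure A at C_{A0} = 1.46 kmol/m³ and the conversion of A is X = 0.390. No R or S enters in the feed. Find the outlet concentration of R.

0.0642 kmol/m³

Exit C_A = C_{A0}(1−X) = 1.46×0.610 = 0.8906 kmol/m³.
Rates in a CSTR are evaluated at the outlet concentration: r_R = 0.0659×0.8906^2 = 0.05227, r_S = 0.436×0.8906^0.5 = 0.4115.
Fraction of consumed A going to R: r_R/(r_R+r_S) = 0.1127.
C_R = 0.1127·C_{A0}·X = 0.1127×1.46×0.390 = 0.0642 kmol/m³.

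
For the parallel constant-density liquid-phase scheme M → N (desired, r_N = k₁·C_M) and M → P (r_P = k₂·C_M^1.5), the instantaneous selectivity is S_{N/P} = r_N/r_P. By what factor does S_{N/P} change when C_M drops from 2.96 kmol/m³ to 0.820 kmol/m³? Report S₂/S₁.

1.90

S_{N/P} = (k₁/k₂)·C_M^-0.5, so S₂/S₁ = (C_{M,2}/C_{M,1})^-0.5.
= (0.820/2.96)^(-0.5) = (0.2770)^(-0.5) = 1.90.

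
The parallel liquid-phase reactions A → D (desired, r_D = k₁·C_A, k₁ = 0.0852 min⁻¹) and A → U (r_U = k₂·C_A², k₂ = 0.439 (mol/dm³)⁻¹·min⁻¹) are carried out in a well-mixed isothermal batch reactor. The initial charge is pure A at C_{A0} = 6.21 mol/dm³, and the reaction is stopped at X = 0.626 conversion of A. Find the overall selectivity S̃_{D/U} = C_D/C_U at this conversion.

C_A = C_{A0}(1−X) = 2.323 mol/dm³.
Along a PFR/batch, dC_D/dC_A = −r_D/(r_D+r_U) = −k₁/(k₁+k₂·C_A).
Integrating from C_{A0} to C_A: C_D = (0.0852/0.439)·ln[(0.0852+0.439·6.21)/(0.0852+0.439·2.32)] = 0.1941·ln(2.811/1.105) = 0.1813 mol/dm³.
C_U = (C_{A0}−C_A)−C_D = 3.706 mol/dm³; S̃_{D/U} = 0.1813/3.706 = 0.0489.

0.0489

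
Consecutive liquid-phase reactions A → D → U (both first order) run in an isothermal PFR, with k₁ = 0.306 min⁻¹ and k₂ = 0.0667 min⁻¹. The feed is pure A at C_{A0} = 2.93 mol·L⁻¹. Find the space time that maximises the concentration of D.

6.37 min

For first-order series the maximum of C_D occurs at τ_opt = ln(k₂/k₁)/(k₂−k₁).
= ln(0.0667/0.306)/(0.0667−0.306) = ln(0.2180)/-0.2393 = -1.523/-0.2393 = 6.37 min.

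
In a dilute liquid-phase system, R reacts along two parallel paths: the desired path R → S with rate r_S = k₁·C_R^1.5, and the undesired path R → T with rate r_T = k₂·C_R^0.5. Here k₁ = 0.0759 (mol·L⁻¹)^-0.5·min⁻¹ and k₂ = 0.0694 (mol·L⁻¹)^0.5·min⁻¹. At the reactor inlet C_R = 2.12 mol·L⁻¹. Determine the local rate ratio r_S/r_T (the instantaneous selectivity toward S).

S_{S/T} = r_S/r_T = (k₁·C_R^1.5)/(k₂·C_R^0.5) = (k₁/k₂)·C_R.
= (0.0759×2.120^1.5) / (0.0694×2.120^0.5) = 0.2343/0.1010 = 2.32.

2.32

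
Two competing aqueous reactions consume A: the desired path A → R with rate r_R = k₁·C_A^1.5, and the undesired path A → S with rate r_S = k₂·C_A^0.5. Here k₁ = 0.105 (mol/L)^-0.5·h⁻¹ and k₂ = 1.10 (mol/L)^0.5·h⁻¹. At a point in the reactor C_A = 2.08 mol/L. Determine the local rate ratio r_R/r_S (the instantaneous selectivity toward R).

0.199

S_{R/S} = r_R/r_S = (k₁·C_A^1.5)/(k₂·C_A^0.5) = (k₁/k₂)·C_A.
= (0.105×2.080^1.5) / (1.10×2.080^0.5) = 0.3150/1.586 = 0.199.
Since the desired path is higher order in A, keeping C_A high (PFR or concentrated feed) favours R.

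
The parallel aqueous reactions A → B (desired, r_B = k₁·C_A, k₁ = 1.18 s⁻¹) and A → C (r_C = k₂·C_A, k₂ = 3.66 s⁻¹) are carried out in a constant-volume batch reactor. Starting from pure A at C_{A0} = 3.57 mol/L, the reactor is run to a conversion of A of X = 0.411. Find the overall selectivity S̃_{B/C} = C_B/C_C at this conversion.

0.322

C_A = C_{A0}(1−X) = 2.103 mol/L.
Both paths are first order in A, so the instantaneous fraction to B is constant: dC_B/d(−C_A) = k₁/(k₁+k₂) = 0.2438.
C_B = 0.2438·(C_{A0}−C_A) = 0.2438×1.467 = 0.358 mol/L.
C_C = (C_{A0}−C_A)−C_B = 1.110 mol/L; S̃_{B/C} = 0.3577/1.110 = 0.322.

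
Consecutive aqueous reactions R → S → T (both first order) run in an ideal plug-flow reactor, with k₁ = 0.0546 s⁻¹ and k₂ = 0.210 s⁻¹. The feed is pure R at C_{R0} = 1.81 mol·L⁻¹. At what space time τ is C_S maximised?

For first-order series the maximum of C_S occurs at τ_opt = ln(k₂/k₁)/(k₂−k₁).
= ln(0.210/0.0546)/(0.210−0.0546) = ln(3.846)/0.1554 = 1.347/0.1554 = 8.67 s.

8.67 s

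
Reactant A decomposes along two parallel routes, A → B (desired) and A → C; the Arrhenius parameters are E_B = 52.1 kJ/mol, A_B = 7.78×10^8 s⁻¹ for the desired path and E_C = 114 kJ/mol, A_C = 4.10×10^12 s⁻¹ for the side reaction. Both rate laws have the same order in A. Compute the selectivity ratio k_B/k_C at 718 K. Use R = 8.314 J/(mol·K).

6.05

k_B/k_C = (A_B/A_C)·exp[−(E_B−E_C)/(RT)] = (A_B/A_C)·exp[(E_C−E_B)/(RT)].
(E_C−E_B)/(RT) = (114−52.1)×10³/(8.314×718) = 61900/5969 = 10.37.
k_B/k_C = (7.78×10^8/4.10×10^12)·exp(10.37) = 1.898×10^-4 × 31871 = 6.05.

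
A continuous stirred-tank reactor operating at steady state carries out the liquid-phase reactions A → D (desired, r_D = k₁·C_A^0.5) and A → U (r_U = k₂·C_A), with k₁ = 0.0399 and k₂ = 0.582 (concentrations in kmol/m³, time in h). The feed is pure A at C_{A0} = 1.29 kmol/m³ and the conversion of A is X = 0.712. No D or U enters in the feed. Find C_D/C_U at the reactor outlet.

0.112

Exit C_A = C_{A0}(1−X) = 1.29×0.288 = 0.3715 kmol/m³.
Rates in a CSTR are evaluated at the outlet concentration: r_D = 0.0399×0.3715^0.5 = 0.02432, r_U = 0.582×0.3715 = 0.2162.
Overall selectivity = C_D/C_U = r_Dτ/(r_Uτ) = r_D/r_U = 0.112.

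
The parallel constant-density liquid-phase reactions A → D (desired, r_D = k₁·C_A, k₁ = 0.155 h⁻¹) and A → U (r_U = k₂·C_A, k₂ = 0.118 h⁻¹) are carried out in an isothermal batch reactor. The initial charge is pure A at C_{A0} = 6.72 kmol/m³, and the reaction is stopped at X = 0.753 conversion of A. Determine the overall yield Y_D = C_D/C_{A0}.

0.428

C_A = C_{A0}(1−X) = 1.660 kmol/m³.
Both paths are first order in A, so the instantaneous fraction to D is constant: dC_D/d(−C_A) = k₁/(k₁+k₂) = 0.5678.
C_D = 0.5678·(C_{A0}−C_A) = 0.5678×5.060 = 2.87 kmol/m³.
Y_D = C_D/C_{A0} = 2.873/6.72 = 0.428.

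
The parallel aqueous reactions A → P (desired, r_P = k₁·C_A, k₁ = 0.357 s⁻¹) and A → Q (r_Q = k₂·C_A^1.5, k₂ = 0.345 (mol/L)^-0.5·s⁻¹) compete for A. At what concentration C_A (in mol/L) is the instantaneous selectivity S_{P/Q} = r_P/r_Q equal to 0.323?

S_{P/Q} = (k₁/k₂)·C_A^-0.5 ⇒ C_A = (S·k₂/k₁)^(-2).
= (0.323×0.345/0.357)^(-2) = (0.3121)^(-2) = 10.3 mol/L.

10.3 mol/L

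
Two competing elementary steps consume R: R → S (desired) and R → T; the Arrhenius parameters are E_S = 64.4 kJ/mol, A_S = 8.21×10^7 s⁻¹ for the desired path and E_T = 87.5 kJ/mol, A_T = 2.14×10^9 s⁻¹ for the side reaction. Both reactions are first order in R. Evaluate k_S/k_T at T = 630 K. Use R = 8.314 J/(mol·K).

3.16

k_S/k_T = (A_S/A_T)·exp[−(E_S−E_T)/(RT)] = (A_S/A_T)·exp[(E_T−E_S)/(RT)].
(E_T−E_S)/(RT) = (87.5−64.4)×10³/(8.314×630) = 23100/5238 = 4.410.
k_S/k_T = (8.21×10^7/2.14×10^9)·exp(4.410) = 0.03836 × 82.29 = 3.16.
Since E_S < E_T, lowering the temperature improves selectivity toward S.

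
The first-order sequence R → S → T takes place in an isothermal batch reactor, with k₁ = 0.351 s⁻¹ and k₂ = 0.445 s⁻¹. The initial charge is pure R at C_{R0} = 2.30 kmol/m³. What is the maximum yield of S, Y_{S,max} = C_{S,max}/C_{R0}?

At the optimum, C_{S,max}/C_{R0} = (k₁/k₂)^[k₂/(k₂−k₁)].
= (0.351/0.445)^(0.445/(0.445−0.351)) = (0.7888)^(4.734) = 0.3252.

0.325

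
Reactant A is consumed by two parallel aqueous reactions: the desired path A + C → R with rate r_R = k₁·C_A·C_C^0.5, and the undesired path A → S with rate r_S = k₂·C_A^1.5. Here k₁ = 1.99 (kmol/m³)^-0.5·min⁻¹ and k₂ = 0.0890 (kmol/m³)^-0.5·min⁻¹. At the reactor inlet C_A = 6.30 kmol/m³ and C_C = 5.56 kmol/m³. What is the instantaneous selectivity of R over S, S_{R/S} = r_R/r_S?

S_{R/S} = r_R/r_S = (k₁·C_A·C_C^0.5)/(k₂·C_A^1.5) = (k₁/k₂)·C_A^-0.5·C_C^0.5.
= (1.99×6.300×5.560^0.5) / (0.0890×6.300^1.5) = 29.56/1.407 = 21.0.
The undesired path is higher order in A, so low C_A (CSTR or dilute feed) favours R.

21.0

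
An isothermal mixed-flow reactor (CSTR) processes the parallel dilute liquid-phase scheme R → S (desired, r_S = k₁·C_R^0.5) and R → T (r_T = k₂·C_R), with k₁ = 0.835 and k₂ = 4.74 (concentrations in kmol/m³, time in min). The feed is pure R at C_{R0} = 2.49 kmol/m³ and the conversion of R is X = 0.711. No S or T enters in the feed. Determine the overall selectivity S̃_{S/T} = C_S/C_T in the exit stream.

Exit C_R = C_{R0}(1−X) = 2.49×0.289 = 0.7196 kmol/m³.
Rates in a CSTR are evaluated at the outlet concentration: r_S = 0.835×0.7196^0.5 = 0.7083, r_T = 4.74×0.7196 = 3.411.
Overall selectivity = C_S/C_T = r_Sτ/(r_Tτ) = r_S/r_T = 0.208.

0.208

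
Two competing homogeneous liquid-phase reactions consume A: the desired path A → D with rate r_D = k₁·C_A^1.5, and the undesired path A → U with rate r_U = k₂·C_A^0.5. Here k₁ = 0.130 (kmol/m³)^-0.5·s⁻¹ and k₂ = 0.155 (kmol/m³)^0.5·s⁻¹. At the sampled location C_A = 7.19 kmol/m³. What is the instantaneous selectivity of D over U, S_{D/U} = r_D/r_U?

6.03

S_{D/U} = r_D/r_U = (k₁·C_A^1.5)/(k₂·C_A^0.5) = (k₁/k₂)·C_A.
= (0.130×7.190^1.5) / (0.155×7.190^0.5) = 2.506/0.4156 = 6.03.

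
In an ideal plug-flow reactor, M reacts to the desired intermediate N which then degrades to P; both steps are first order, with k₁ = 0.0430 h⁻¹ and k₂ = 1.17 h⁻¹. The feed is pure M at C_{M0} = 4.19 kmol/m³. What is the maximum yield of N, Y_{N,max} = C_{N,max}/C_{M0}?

For a first-order series the maximum intermediate yield is C_{N,max}/C_{M0} = (k₁/k₂)^[k₂/(k₂−k₁)].
= (0.0430/1.17)^(1.17/(1.17−0.0430)) = (0.03675)^(1.038) = 0.03240.

0.0324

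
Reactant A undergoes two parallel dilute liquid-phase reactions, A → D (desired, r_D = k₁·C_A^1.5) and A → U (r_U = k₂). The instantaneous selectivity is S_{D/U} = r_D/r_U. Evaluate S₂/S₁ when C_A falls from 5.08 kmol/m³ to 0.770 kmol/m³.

S_{D/U} = (k₁/k₂)·C_A^1.5, so S₂/S₁ = (C_{A,2}/C_{A,1})^1.5.
= (0.770/5.08)^1.5 = (0.1516)^1.5 = 0.0590.

0.0590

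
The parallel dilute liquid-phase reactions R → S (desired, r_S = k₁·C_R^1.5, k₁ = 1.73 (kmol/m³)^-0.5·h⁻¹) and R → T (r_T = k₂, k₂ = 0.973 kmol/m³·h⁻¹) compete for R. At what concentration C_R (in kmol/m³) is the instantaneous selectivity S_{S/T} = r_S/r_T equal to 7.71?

2.66 kmol/m³

S_{S/T} = (k₁/k₂)·C_R^1.5 ⇒ C_R = (S·k₂/k₁)^(1/1.5).
= (7.71×0.973/1.73)^(0.6667) = (4.336)^(0.6667) = 2.66 kmol/m³.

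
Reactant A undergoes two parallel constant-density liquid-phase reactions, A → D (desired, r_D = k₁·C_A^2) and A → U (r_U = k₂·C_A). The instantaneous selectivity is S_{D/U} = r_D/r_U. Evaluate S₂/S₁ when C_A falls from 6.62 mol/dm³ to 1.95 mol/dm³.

0.295

S_{D/U} = (k₁/k₂)·C_A, so S₂/S₁ = (C_{A,2}/C_{A,1}).
= 1.95/6.62 = 0.295.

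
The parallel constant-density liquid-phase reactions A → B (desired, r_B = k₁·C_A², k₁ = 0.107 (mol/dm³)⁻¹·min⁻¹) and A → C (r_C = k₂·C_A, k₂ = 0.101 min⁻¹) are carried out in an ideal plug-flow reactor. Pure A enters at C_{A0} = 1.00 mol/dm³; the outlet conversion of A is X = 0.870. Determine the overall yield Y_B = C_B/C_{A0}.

0.310

C_A = C_{A0}(1−X) = 0.1300 mol/dm³.
Along a PFR/batch, dC_C/dC_A = −r_C/(r_B+r_C) = −k₂/(k₂+k₁·C_A).
Integrating from C_{A0} to C_A: C_C = (0.101/0.107)·ln[(0.101+0.107·1.00)/(0.101+0.107·0.130)] = 0.9439·ln(0.2080/0.1149) = 0.5601 mol/dm³.
Then C_B = (C_{A0}−C_A) − C_C = 0.8700 − 0.5601 = 0.3099 mol/dm³.
Y_B = C_B/C_{A0} = 0.3099/1.00 = 0.310.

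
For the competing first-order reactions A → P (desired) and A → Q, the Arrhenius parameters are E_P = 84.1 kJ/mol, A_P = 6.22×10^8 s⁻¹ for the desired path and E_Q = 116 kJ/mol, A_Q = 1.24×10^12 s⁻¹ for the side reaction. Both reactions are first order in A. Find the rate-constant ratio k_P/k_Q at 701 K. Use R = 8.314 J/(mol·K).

With equal orders, S_{P/Q} = k_P/k_Q = (A_P/A_Q)·exp[(E_Q−E_P)/(RT)].
(E_Q−E_P)/(RT) = (116−84.1)×10³/(8.314×701) = 31900/5828 = 5.473.
k_P/k_Q = (6.22×10^8/1.24×10^12)·exp(5.473) = 5.016×10^-4 × 238.3 = 0.120.
Since E_P < E_Q, lowering the temperature improves selectivity toward P.

0.120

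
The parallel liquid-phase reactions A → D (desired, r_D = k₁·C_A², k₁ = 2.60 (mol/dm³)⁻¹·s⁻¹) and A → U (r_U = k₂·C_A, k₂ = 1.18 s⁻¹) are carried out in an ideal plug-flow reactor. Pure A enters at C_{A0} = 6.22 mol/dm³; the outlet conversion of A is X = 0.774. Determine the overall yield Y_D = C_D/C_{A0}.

0.681

C_A = C_{A0}(1−X) = 1.406 mol/dm³.
Along a PFR/batch, dC_U/dC_A = −r_U/(r_D+r_U) = −k₂/(k₂+k₁·C_A).
Integrating from C_{A0} to C_A: C_U = (1.18/2.60)·ln[(1.18+2.60·6.22)/(1.18+2.60·1.41)] = 0.4538·ln(17.35/4.835) = 0.5799 mol/dm³.
Then C_D = (C_{A0}−C_A) − C_U = 4.814 − 0.5799 = 4.234 mol/dm³.
Y_D = C_D/C_{A0} = 4.234/6.22 = 0.681.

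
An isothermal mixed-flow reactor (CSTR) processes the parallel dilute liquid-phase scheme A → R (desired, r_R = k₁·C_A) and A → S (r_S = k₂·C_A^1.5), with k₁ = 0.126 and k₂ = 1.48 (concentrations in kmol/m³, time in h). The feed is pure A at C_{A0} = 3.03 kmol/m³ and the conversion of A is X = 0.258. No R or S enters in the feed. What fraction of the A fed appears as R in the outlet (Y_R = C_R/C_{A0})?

0.0139

Exit C_A = C_{A0}(1−X) = 3.03×0.742 = 2.248 kmol/m³.
Rates in a CSTR are evaluated at the outlet concentration: r_R = 0.126×2.248 = 0.2833, r_S = 1.48×2.248^1.5 = 4.989.
Fraction of consumed A going to R: r_R/(r_R+r_S) = 0.05373.
C_R = 0.05373·C_{A0}·X = 0.05373×3.03×0.258 = 0.0420 kmol/m³; Y_R = C_R/C_{A0} = 0.0139.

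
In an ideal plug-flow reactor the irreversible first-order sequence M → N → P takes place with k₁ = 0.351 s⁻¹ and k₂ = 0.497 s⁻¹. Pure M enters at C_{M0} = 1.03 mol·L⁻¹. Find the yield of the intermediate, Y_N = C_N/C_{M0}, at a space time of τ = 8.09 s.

The intermediate concentration in a first-order A→B→C sequence is C_N = k₁C_{M0}(e^(−k₁τ) − e^(−k₂τ))/(k₂−k₁).
e^(−k₁τ) = e^(−0.351×8.09) = e^(−2.840) = 0.05845; e^(−k₂τ) = e^(−4.021) = 0.01794.
C_N = 0.351×1.03/(0.497−0.351) × (0.05845−0.01794) = 2.476×0.04051 = 0.1003 mol·L⁻¹.
Y_N = C_N/C_{M0} = 0.1003/1.03 = 0.0974.

0.0974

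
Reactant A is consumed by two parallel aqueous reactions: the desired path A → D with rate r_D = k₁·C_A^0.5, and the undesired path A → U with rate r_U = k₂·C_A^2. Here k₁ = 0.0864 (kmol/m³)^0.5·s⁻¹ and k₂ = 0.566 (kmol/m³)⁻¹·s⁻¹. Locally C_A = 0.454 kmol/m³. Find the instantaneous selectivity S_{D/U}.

S_{D/U} = r_D/r_U = (k₁·C_A^0.5)/(k₂·C_A^2) = (k₁/k₂)·C_A^-1.5.
= (0.0864×0.4540^0.5) / (0.566×0.4540^2) = 0.05822/0.1167 = 0.499.

0.499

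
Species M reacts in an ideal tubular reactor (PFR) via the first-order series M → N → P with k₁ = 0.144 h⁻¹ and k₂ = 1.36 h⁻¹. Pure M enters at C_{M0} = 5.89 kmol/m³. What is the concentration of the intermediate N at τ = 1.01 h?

0.426 kmol/m³

The intermediate concentration in a first-order A→B→C sequence is C_N = k₁C_{M0}(e^(−k₁τ) − e^(−k₂τ))/(k₂−k₁).
e^(−k₁τ) = e^(−0.144×1.01) = e^(−0.1454) = 0.8646; e^(−k₂τ) = e^(−1.374) = 0.2532.
C_N = 0.144×5.89/(1.36−0.144) × (0.8646−0.2532) = 0.6975×0.6114 = 0.4265 kmol/m³.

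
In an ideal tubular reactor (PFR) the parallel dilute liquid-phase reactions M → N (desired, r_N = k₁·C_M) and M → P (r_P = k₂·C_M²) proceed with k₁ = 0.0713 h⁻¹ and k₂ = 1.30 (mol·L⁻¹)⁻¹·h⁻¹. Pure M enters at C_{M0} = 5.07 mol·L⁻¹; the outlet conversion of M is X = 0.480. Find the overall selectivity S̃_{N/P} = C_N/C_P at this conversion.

0.0147

C_M = C_{M0}(1−X) = 2.636 mol·L⁻¹.
Along a PFR/batch, dC_N/dC_M = −r_N/(r_N+r_P) = −k₁/(k₁+k₂·C_M).
Integrating from C_{M0} to C_M: C_N = (0.0713/1.30)·ln[(0.0713+1.30·5.07)/(0.0713+1.30·2.64)] = 0.05485·ln(6.662/3.499) = 0.03533 mol·L⁻¹.
C_P = (C_{M0}−C_M)−C_N = 2.398 mol·L⁻¹; S̃_{N/P} = 0.03533/2.398 = 0.0147.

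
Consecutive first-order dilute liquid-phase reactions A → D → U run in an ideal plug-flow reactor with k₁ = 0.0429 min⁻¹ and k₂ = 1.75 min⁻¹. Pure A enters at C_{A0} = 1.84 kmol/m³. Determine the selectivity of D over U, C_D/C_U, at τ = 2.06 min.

For first-order series with pure A initially, C_D(τ) = k₁C_{A0}/(k₂−k₁)·(e^(−k₁τ) − e^(−k₂τ)).
e^(−k₁τ) = e^(−0.0429×2.06) = e^(−0.08837) = 0.9154; e^(−k₂τ) = e^(−3.605) = 0.02719.
C_D = 0.0429×1.84/(1.75−0.0429) × (0.9154−0.02719) = 0.04624×0.8882 = 0.04107 kmol/m³.
C_A = C_{A0}e^(−k₁τ) = 1.684 kmol/m³, so C_U = C_{A0}−C_A−C_D = 0.1146 kmol/m³; C_D/C_U = 0.359.

0.359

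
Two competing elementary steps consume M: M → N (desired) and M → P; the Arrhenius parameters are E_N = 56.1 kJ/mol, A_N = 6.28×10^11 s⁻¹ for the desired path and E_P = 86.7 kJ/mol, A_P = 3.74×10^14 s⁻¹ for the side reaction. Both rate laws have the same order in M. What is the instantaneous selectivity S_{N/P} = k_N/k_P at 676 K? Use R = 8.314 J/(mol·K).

0.389

k_N/k_P = (A_N/A_P)·exp[−(E_N−E_P)/(RT)] = (A_N/A_P)·exp[(E_P−E_N)/(RT)].
(E_P−E_N)/(RT) = (86.7−56.1)×10³/(8.314×676) = 30600/5620 = 5.445.
k_N/k_P = (6.28×10^11/3.74×10^14)·exp(5.445) = 0.001679 × 231.5 = 0.389.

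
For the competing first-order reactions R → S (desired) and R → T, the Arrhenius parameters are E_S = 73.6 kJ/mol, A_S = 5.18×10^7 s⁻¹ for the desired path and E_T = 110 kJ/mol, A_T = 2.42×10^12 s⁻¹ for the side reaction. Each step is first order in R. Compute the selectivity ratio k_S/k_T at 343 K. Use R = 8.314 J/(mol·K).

With equal orders, S_{S/T} = k_S/k_T = (A_S/A_T)·exp[(E_T−E_S)/(RT)].
(E_T−E_S)/(RT) = (110−73.6)×10³/(8.314×343) = 36400/2852 = 12.76.
k_S/k_T = (5.18×10^7/2.42×10^12)·exp(12.76) = 2.140×10^-5 × 3.495×10^5 = 7.48.

7.48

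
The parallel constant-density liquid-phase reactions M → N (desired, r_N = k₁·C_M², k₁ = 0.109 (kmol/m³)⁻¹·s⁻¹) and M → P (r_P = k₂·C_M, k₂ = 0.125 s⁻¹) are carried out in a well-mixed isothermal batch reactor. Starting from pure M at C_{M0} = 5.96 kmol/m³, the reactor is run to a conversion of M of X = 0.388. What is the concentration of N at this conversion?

1.86 kmol/m³

C_M = C_{M0}(1−X) = 3.648 kmol/m³.
Along a PFR/batch, dC_P/dC_M = −r_P/(r_N+r_P) = −k₂/(k₂+k₁·C_M).
Integrating from C_{M0} to C_M: C_P = (0.125/0.109)·ln[(0.125+0.109·5.96)/(0.125+0.109·3.65)] = 1.147·ln(0.7746/0.5226) = 0.4514 kmol/m³.
Then C_N = (C_{M0}−C_M) − C_P = 2.312 − 0.4514 = 1.861 kmol/m³.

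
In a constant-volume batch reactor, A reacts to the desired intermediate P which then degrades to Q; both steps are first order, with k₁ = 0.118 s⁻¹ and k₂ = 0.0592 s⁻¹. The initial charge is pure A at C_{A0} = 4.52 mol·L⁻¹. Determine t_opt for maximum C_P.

Setting dC_P/dt = 0 gives t_opt = ln(k₂/k₁)/(k₂−k₁).
= ln(0.0592/0.118)/(0.0592−0.118) = ln(0.5017)/-0.05880 = -0.6898/-0.05880 = 11.7 s.

11.7 s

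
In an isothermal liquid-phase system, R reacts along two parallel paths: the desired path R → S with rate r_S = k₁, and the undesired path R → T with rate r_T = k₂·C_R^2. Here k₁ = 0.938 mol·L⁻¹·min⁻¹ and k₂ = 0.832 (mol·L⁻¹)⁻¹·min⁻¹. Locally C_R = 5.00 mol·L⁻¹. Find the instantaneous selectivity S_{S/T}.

S_{S/T} = r_S/r_T = (k₁)/(k₂·C_R^2) = (k₁/k₂)·C_R^-2.
= (0.938) / (0.832×5.000^2) = 0.9380/20.80 = 0.0451.

0.0451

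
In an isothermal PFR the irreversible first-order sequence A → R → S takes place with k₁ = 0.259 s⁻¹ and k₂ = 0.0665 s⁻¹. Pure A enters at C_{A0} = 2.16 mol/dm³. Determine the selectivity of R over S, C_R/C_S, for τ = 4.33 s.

5.50

The intermediate concentration in a first-order A→B→C sequence is C_R = k₁C_{A0}(e^(−k₁τ) − e^(−k₂τ))/(k₂−k₁).
e^(−k₁τ) = e^(−0.259×4.33) = e^(−1.121) = 0.3258; e^(−k₂τ) = e^(−0.2879) = 0.7498.
C_R = 0.259×2.16/(0.0665−0.259) × (0.3258−0.7498) = (-2.906)×(-0.4240) = 1.232 mol/dm³.
C_A = C_{A0}e^(−k₁τ) = 0.7037 mol/dm³, so C_S = C_{A0}−C_A−C_R = 0.2240 mol/dm³; C_R/C_S = 5.50.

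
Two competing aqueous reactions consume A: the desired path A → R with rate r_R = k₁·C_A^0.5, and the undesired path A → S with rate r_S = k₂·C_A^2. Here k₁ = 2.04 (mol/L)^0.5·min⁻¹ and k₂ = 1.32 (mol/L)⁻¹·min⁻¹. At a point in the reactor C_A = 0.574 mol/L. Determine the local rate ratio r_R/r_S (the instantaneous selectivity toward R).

3.55

S_{R/S} = r_R/r_S = (k₁·C_A^0.5)/(k₂·C_A^2) = (k₁/k₂)·C_A^-1.5.
= (2.04×0.5740^0.5) / (1.32×0.5740^2) = 1.546/0.4349 = 3.55.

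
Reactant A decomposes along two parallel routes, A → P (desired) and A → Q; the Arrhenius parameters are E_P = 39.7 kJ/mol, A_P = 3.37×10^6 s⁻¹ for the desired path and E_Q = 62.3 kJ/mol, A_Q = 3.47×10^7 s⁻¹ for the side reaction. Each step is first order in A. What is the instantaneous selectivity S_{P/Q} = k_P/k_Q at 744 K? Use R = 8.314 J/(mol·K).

3.75

Since both paths have the same order in A, the concentration cancels and S_{P/Q} = k_P/k_Q = (A_P/A_Q)·exp[(E_Q−E_P)/(RT)].
(E_Q−E_P)/(RT) = (62.3−39.7)×10³/(8.314×744) = 22600/6186 = 3.654.
k_P/k_Q = (3.37×10^6/3.47×10^7)·exp(3.654) = 0.09712 × 38.61 = 3.75.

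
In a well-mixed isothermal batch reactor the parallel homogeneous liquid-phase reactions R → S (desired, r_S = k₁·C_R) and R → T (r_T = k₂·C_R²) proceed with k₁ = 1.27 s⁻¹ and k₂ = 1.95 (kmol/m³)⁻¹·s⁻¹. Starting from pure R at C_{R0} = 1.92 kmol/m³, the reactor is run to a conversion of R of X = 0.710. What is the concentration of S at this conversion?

0.492 kmol/m³

C_R = C_{R0}(1−X) = 0.5568 kmol/m³.
Along a PFR/batch, dC_S/dC_R = −r_S/(r_S+r_T) = −k₁/(k₁+k₂·C_R).
Integrating from C_{R0} to C_R: C_S = (1.27/1.95)·ln[(1.27+1.95·1.92)/(1.27+1.95·0.557)] = 0.6513·ln(5.014/2.356) = 0.4920 kmol/m³.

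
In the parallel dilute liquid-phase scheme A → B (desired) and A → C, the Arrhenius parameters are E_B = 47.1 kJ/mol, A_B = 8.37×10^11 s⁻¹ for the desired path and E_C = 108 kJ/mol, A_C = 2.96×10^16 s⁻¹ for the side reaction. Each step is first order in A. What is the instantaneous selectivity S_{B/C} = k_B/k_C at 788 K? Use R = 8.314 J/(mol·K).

Since both paths have the same order in A, the concentration cancels and S_{B/C} = k_B/k_C = (A_B/A_C)·exp[(E_C−E_B)/(RT)].
(E_C−E_B)/(RT) = (108−47.1)×10³/(8.314×788) = 60900/6551 = 9.296.
k_B/k_C = (8.37×10^11/2.96×10^16)·exp(9.296) = 2.828×10^-5 × 10891 = 0.308.
Since E_B < E_C, lowering the temperature improves selectivity toward B.

0.308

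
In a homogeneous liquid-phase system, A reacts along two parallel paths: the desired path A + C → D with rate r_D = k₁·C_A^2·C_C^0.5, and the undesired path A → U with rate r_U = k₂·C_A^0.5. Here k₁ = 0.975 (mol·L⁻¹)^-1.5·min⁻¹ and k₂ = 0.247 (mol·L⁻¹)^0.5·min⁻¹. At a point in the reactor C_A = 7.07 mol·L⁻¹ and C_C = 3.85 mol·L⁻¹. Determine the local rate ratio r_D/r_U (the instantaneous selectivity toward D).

146

S_{D/U} = r_D/r_U = (k₁·C_A^2·C_C^0.5)/(k₂·C_A^0.5) = (k₁/k₂)·C_A^1.5·C_C^0.5.
= (0.975×7.070^2×3.850^0.5) / (0.247×7.070^0.5) = 95.63/0.6568 = 146.
Since the desired path is higher order in A, keeping C_A high (PFR or concentrated feed) favours D.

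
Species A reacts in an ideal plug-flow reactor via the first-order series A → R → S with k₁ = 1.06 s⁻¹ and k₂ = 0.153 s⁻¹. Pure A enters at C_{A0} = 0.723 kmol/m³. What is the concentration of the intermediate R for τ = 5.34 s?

Solving the coupled first-order balances gives C_R(τ) = [k₁/(k₂−k₁)]·C_{A0}·(e^(−k₁τ) − e^(−k₂τ)).
e^(−k₁τ) = e^(−1.06×5.34) = e^(−5.660) = 0.003481; e^(−k₂τ) = e^(−0.8170) = 0.4417.
C_R = 1.06×0.723/(0.153−1.06) × (0.003481−0.4417) = (-0.8450)×(-0.4383) = 0.3703 kmol/m³.

0.370 kmol/m³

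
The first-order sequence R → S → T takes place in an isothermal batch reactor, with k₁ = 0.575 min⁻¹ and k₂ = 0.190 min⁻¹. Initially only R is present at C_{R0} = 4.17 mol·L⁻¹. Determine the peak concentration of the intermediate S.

2.41 mol·L⁻¹

For a first-order series the maximum intermediate yield is C_{S,max}/C_{R0} = (k₁/k₂)^[k₂/(k₂−k₁)].
= (0.575/0.190)^(0.190/(0.190−0.575)) = (3.026)^(-0.4935) = 0.5790.
C_{S,max} = 0.5790×4.17 = 2.41 mol·L⁻¹.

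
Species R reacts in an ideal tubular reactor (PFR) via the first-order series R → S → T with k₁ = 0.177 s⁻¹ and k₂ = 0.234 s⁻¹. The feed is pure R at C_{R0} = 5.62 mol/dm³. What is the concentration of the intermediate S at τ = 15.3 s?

0.677 mol/dm³

The intermediate concentration in a first-order A→B→C sequence is C_S = k₁C_{R0}(e^(−k₁τ) − e^(−k₂τ))/(k₂−k₁).
e^(−k₁τ) = e^(−0.177×15.3) = e^(−2.708) = 0.06666; e^(−k₂τ) = e^(−3.580) = 0.02787.
C_S = 0.177×5.62/(0.234−0.177) × (0.06666−0.02787) = 17.45×0.03879 = 0.6770 mol/dm³.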